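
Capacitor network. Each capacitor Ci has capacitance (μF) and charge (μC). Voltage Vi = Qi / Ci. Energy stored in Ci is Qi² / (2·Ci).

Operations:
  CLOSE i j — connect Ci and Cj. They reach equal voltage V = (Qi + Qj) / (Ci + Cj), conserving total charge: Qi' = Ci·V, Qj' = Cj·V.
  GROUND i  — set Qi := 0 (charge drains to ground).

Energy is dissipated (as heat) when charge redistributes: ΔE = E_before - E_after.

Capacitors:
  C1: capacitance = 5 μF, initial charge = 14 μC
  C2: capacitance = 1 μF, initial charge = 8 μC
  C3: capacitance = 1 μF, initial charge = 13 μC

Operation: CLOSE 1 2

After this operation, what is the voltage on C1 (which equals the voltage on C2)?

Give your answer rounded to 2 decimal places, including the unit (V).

Initial: C1(5μF, Q=14μC, V=2.80V), C2(1μF, Q=8μC, V=8.00V), C3(1μF, Q=13μC, V=13.00V)
Op 1: CLOSE 1-2: Q_total=22.00, C_total=6.00, V=3.67; Q1=18.33, Q2=3.67; dissipated=11.267

Answer: 3.67 V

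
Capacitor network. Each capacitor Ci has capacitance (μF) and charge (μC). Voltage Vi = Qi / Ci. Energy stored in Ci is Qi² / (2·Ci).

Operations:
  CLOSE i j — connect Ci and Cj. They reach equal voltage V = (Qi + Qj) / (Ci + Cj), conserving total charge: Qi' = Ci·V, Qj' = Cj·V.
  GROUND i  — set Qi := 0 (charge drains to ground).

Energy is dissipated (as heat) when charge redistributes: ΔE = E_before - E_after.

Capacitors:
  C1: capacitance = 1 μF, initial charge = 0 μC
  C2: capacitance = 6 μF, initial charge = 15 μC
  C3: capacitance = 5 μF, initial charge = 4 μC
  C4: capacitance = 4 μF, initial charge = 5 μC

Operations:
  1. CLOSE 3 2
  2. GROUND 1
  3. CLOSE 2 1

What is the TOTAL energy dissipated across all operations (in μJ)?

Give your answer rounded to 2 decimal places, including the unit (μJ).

Initial: C1(1μF, Q=0μC, V=0.00V), C2(6μF, Q=15μC, V=2.50V), C3(5μF, Q=4μC, V=0.80V), C4(4μF, Q=5μC, V=1.25V)
Op 1: CLOSE 3-2: Q_total=19.00, C_total=11.00, V=1.73; Q3=8.64, Q2=10.36; dissipated=3.941
Op 2: GROUND 1: Q1=0; energy lost=0.000
Op 3: CLOSE 2-1: Q_total=10.36, C_total=7.00, V=1.48; Q2=8.88, Q1=1.48; dissipated=1.279
Total dissipated: 5.220 μJ

Answer: 5.22 μJ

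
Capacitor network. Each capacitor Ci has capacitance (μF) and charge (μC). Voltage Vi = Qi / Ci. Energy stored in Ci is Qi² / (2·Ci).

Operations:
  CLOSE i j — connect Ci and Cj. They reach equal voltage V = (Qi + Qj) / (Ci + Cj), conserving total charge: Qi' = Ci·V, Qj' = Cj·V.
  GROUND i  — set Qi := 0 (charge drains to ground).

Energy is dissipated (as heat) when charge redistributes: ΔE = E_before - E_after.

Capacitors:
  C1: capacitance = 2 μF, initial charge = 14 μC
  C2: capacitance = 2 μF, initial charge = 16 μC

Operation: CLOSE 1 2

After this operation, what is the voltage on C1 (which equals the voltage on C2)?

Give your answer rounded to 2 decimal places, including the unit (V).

Initial: C1(2μF, Q=14μC, V=7.00V), C2(2μF, Q=16μC, V=8.00V)
Op 1: CLOSE 1-2: Q_total=30.00, C_total=4.00, V=7.50; Q1=15.00, Q2=15.00; dissipated=0.500

Answer: 7.50 V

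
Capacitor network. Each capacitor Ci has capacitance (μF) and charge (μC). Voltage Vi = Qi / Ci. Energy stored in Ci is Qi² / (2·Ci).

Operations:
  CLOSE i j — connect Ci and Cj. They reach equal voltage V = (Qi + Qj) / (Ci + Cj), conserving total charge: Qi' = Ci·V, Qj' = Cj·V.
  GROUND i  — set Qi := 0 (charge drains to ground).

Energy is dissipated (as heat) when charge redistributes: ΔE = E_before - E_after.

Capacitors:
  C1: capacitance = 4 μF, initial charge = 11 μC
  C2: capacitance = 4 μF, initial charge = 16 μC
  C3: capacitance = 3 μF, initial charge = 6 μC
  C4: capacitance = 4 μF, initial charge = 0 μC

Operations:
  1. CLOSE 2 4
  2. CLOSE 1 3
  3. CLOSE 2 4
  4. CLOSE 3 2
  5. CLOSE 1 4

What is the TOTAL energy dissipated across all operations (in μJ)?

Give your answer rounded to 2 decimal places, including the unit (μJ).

Answer: 16.82 μJ

Derivation:
Initial: C1(4μF, Q=11μC, V=2.75V), C2(4μF, Q=16μC, V=4.00V), C3(3μF, Q=6μC, V=2.00V), C4(4μF, Q=0μC, V=0.00V)
Op 1: CLOSE 2-4: Q_total=16.00, C_total=8.00, V=2.00; Q2=8.00, Q4=8.00; dissipated=16.000
Op 2: CLOSE 1-3: Q_total=17.00, C_total=7.00, V=2.43; Q1=9.71, Q3=7.29; dissipated=0.482
Op 3: CLOSE 2-4: Q_total=16.00, C_total=8.00, V=2.00; Q2=8.00, Q4=8.00; dissipated=0.000
Op 4: CLOSE 3-2: Q_total=15.29, C_total=7.00, V=2.18; Q3=6.55, Q2=8.73; dissipated=0.157
Op 5: CLOSE 1-4: Q_total=17.71, C_total=8.00, V=2.21; Q1=8.86, Q4=8.86; dissipated=0.184
Total dissipated: 16.823 μJ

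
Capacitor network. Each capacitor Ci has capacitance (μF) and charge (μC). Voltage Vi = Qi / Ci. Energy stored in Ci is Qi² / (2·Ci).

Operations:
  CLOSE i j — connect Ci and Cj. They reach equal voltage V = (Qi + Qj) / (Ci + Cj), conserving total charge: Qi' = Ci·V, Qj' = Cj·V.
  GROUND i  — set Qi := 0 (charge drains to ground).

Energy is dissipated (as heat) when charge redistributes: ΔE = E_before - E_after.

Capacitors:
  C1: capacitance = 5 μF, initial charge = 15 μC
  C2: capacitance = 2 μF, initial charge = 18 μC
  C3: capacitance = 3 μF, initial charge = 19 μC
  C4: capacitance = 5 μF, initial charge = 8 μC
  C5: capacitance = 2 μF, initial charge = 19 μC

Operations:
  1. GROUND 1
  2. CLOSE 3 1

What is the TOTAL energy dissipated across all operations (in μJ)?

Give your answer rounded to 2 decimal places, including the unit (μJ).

Initial: C1(5μF, Q=15μC, V=3.00V), C2(2μF, Q=18μC, V=9.00V), C3(3μF, Q=19μC, V=6.33V), C4(5μF, Q=8μC, V=1.60V), C5(2μF, Q=19μC, V=9.50V)
Op 1: GROUND 1: Q1=0; energy lost=22.500
Op 2: CLOSE 3-1: Q_total=19.00, C_total=8.00, V=2.38; Q3=7.12, Q1=11.88; dissipated=37.604
Total dissipated: 60.104 μJ

Answer: 60.10 μJ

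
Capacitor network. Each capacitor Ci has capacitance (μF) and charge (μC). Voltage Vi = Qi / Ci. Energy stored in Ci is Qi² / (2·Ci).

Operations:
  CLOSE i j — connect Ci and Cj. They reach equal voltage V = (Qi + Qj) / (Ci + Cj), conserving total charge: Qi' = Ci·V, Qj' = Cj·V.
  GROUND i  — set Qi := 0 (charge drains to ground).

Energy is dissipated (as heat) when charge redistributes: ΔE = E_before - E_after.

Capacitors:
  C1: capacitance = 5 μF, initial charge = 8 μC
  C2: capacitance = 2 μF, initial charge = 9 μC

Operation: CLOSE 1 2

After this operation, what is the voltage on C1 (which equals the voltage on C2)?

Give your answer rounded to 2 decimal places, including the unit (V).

Answer: 2.43 V

Derivation:
Initial: C1(5μF, Q=8μC, V=1.60V), C2(2μF, Q=9μC, V=4.50V)
Op 1: CLOSE 1-2: Q_total=17.00, C_total=7.00, V=2.43; Q1=12.14, Q2=4.86; dissipated=6.007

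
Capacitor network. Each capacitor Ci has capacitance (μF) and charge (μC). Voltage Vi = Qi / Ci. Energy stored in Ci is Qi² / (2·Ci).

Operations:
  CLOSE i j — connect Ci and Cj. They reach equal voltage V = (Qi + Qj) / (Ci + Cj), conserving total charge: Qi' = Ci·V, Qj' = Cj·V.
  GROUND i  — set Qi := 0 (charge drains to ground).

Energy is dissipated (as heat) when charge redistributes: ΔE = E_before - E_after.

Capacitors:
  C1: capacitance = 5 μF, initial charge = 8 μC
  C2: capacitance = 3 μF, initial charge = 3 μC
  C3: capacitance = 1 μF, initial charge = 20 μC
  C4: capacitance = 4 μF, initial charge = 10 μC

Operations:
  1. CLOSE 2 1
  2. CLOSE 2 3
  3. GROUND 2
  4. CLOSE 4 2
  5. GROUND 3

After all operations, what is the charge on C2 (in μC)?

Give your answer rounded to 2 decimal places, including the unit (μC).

Initial: C1(5μF, Q=8μC, V=1.60V), C2(3μF, Q=3μC, V=1.00V), C3(1μF, Q=20μC, V=20.00V), C4(4μF, Q=10μC, V=2.50V)
Op 1: CLOSE 2-1: Q_total=11.00, C_total=8.00, V=1.38; Q2=4.12, Q1=6.88; dissipated=0.338
Op 2: CLOSE 2-3: Q_total=24.12, C_total=4.00, V=6.03; Q2=18.09, Q3=6.03; dissipated=130.084
Op 3: GROUND 2: Q2=0; energy lost=54.564
Op 4: CLOSE 4-2: Q_total=10.00, C_total=7.00, V=1.43; Q4=5.71, Q2=4.29; dissipated=5.357
Op 5: GROUND 3: Q3=0; energy lost=18.188
Final charges: Q1=6.88, Q2=4.29, Q3=0.00, Q4=5.71

Answer: 4.29 μC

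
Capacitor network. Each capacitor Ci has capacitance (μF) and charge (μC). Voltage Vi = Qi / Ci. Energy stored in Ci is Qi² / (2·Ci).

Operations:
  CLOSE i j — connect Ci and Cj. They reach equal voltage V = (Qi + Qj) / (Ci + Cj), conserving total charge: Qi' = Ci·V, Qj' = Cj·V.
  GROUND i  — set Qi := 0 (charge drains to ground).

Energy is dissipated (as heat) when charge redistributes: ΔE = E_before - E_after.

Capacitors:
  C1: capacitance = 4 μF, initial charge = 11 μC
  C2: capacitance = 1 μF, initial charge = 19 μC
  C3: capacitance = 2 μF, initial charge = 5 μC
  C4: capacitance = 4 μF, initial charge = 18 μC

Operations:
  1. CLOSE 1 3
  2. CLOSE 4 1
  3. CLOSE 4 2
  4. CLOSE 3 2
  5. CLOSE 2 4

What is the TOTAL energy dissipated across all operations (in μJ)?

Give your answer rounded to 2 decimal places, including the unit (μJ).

Answer: 106.65 μJ

Derivation:
Initial: C1(4μF, Q=11μC, V=2.75V), C2(1μF, Q=19μC, V=19.00V), C3(2μF, Q=5μC, V=2.50V), C4(4μF, Q=18μC, V=4.50V)
Op 1: CLOSE 1-3: Q_total=16.00, C_total=6.00, V=2.67; Q1=10.67, Q3=5.33; dissipated=0.042
Op 2: CLOSE 4-1: Q_total=28.67, C_total=8.00, V=3.58; Q4=14.33, Q1=14.33; dissipated=3.361
Op 3: CLOSE 4-2: Q_total=33.33, C_total=5.00, V=6.67; Q4=26.67, Q2=6.67; dissipated=95.069
Op 4: CLOSE 3-2: Q_total=12.00, C_total=3.00, V=4.00; Q3=8.00, Q2=4.00; dissipated=5.333
Op 5: CLOSE 2-4: Q_total=30.67, C_total=5.00, V=6.13; Q2=6.13, Q4=24.53; dissipated=2.844
Total dissipated: 106.650 μJ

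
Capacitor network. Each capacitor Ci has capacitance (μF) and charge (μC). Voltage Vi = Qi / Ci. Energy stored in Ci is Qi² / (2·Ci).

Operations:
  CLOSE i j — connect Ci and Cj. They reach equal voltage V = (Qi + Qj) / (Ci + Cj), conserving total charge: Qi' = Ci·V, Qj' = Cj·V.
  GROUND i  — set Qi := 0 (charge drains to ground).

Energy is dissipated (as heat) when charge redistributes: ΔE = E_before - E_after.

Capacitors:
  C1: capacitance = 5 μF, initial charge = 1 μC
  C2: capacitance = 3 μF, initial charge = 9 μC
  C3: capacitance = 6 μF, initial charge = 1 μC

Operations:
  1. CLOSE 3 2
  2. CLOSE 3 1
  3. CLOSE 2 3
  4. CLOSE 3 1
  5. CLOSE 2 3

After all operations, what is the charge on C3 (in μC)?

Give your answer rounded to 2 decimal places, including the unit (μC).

Initial: C1(5μF, Q=1μC, V=0.20V), C2(3μF, Q=9μC, V=3.00V), C3(6μF, Q=1μC, V=0.17V)
Op 1: CLOSE 3-2: Q_total=10.00, C_total=9.00, V=1.11; Q3=6.67, Q2=3.33; dissipated=8.028
Op 2: CLOSE 3-1: Q_total=7.67, C_total=11.00, V=0.70; Q3=4.18, Q1=3.48; dissipated=1.132
Op 3: CLOSE 2-3: Q_total=7.52, C_total=9.00, V=0.84; Q2=2.51, Q3=5.01; dissipated=0.172
Op 4: CLOSE 3-1: Q_total=8.49, C_total=11.00, V=0.77; Q3=4.63, Q1=3.86; dissipated=0.026
Op 5: CLOSE 2-3: Q_total=7.14, C_total=9.00, V=0.79; Q2=2.38, Q3=4.76; dissipated=0.004
Final charges: Q1=3.86, Q2=2.38, Q3=4.76

Answer: 4.76 μC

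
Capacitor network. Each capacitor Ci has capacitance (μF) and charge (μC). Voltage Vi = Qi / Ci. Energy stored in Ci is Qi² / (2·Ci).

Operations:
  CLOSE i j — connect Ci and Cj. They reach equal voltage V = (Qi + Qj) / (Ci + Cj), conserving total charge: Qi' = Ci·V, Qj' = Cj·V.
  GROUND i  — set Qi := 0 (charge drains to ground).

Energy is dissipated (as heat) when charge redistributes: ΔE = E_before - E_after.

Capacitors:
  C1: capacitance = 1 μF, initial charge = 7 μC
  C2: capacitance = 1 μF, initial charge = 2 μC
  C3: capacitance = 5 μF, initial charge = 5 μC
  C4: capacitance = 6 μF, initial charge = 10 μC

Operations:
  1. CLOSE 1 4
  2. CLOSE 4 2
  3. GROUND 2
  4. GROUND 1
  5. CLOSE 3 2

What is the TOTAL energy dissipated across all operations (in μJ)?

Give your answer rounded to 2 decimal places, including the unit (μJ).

Answer: 18.44 μJ

Derivation:
Initial: C1(1μF, Q=7μC, V=7.00V), C2(1μF, Q=2μC, V=2.00V), C3(5μF, Q=5μC, V=1.00V), C4(6μF, Q=10μC, V=1.67V)
Op 1: CLOSE 1-4: Q_total=17.00, C_total=7.00, V=2.43; Q1=2.43, Q4=14.57; dissipated=12.190
Op 2: CLOSE 4-2: Q_total=16.57, C_total=7.00, V=2.37; Q4=14.20, Q2=2.37; dissipated=0.079
Op 3: GROUND 2: Q2=0; energy lost=2.802
Op 4: GROUND 1: Q1=0; energy lost=2.949
Op 5: CLOSE 3-2: Q_total=5.00, C_total=6.00, V=0.83; Q3=4.17, Q2=0.83; dissipated=0.417
Total dissipated: 18.437 μJ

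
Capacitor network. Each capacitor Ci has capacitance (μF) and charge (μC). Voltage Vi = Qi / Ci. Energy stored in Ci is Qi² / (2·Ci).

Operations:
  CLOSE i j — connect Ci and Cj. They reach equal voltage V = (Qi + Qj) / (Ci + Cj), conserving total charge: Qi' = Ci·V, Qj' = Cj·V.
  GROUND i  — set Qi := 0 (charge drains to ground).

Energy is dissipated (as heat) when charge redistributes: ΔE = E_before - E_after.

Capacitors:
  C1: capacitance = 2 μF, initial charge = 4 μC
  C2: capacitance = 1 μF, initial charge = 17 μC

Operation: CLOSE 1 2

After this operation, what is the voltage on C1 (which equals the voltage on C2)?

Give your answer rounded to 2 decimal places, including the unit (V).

Answer: 7.00 V

Derivation:
Initial: C1(2μF, Q=4μC, V=2.00V), C2(1μF, Q=17μC, V=17.00V)
Op 1: CLOSE 1-2: Q_total=21.00, C_total=3.00, V=7.00; Q1=14.00, Q2=7.00; dissipated=75.000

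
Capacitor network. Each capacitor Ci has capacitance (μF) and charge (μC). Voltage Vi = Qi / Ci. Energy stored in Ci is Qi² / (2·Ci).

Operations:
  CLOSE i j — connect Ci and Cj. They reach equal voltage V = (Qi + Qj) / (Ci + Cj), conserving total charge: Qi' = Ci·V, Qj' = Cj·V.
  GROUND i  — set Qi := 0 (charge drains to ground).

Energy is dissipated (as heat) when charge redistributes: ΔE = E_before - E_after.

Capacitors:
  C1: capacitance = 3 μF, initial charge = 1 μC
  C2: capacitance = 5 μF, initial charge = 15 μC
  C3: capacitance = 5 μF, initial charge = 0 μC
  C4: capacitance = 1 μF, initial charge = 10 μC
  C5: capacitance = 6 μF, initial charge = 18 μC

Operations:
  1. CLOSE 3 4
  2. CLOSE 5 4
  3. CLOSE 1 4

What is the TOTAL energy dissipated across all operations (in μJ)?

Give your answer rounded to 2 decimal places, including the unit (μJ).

Initial: C1(3μF, Q=1μC, V=0.33V), C2(5μF, Q=15μC, V=3.00V), C3(5μF, Q=0μC, V=0.00V), C4(1μF, Q=10μC, V=10.00V), C5(6μF, Q=18μC, V=3.00V)
Op 1: CLOSE 3-4: Q_total=10.00, C_total=6.00, V=1.67; Q3=8.33, Q4=1.67; dissipated=41.667
Op 2: CLOSE 5-4: Q_total=19.67, C_total=7.00, V=2.81; Q5=16.86, Q4=2.81; dissipated=0.762
Op 3: CLOSE 1-4: Q_total=3.81, C_total=4.00, V=0.95; Q1=2.86, Q4=0.95; dissipated=2.299
Total dissipated: 44.728 μJ

Answer: 44.73 μJ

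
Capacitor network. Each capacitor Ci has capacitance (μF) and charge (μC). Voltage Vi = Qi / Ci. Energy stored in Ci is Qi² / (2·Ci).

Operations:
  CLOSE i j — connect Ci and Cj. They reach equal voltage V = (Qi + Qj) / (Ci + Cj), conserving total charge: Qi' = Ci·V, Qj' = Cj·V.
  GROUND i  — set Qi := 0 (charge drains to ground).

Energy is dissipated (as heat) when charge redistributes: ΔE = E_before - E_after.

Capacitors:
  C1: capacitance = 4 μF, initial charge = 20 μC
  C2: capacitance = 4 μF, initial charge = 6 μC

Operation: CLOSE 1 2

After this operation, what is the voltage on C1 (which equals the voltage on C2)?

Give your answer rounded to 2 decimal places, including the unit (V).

Initial: C1(4μF, Q=20μC, V=5.00V), C2(4μF, Q=6μC, V=1.50V)
Op 1: CLOSE 1-2: Q_total=26.00, C_total=8.00, V=3.25; Q1=13.00, Q2=13.00; dissipated=12.250

Answer: 3.25 V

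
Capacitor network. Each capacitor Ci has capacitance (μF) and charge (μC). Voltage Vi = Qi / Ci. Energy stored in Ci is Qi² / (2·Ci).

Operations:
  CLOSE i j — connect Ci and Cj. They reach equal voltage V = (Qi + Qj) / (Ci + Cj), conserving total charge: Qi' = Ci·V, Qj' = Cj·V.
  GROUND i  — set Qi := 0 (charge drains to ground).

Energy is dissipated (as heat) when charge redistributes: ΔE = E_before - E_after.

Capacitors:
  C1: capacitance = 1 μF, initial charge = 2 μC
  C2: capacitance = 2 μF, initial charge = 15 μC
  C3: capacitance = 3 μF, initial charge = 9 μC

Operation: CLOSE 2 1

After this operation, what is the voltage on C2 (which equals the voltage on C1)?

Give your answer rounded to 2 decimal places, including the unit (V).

Answer: 5.67 V

Derivation:
Initial: C1(1μF, Q=2μC, V=2.00V), C2(2μF, Q=15μC, V=7.50V), C3(3μF, Q=9μC, V=3.00V)
Op 1: CLOSE 2-1: Q_total=17.00, C_total=3.00, V=5.67; Q2=11.33, Q1=5.67; dissipated=10.083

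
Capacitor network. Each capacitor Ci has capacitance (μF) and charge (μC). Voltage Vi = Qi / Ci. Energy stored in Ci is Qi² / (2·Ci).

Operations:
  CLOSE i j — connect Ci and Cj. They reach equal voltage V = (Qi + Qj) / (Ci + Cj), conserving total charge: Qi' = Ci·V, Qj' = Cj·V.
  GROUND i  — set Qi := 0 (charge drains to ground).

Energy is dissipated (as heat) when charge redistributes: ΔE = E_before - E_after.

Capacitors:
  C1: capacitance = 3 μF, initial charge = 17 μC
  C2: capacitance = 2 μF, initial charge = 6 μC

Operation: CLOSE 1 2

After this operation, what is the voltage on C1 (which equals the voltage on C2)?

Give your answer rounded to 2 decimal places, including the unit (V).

Initial: C1(3μF, Q=17μC, V=5.67V), C2(2μF, Q=6μC, V=3.00V)
Op 1: CLOSE 1-2: Q_total=23.00, C_total=5.00, V=4.60; Q1=13.80, Q2=9.20; dissipated=4.267

Answer: 4.60 V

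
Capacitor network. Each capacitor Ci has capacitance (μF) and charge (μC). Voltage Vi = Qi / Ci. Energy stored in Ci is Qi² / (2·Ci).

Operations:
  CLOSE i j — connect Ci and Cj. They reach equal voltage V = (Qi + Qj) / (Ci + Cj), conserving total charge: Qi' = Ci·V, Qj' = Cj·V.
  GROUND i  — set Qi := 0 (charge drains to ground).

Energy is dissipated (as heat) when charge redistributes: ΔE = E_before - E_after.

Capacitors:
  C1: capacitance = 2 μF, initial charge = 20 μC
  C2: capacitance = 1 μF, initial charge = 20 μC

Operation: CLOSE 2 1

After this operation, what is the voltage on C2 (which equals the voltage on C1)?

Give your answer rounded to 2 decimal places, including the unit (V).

Answer: 13.33 V

Derivation:
Initial: C1(2μF, Q=20μC, V=10.00V), C2(1μF, Q=20μC, V=20.00V)
Op 1: CLOSE 2-1: Q_total=40.00, C_total=3.00, V=13.33; Q2=13.33, Q1=26.67; dissipated=33.333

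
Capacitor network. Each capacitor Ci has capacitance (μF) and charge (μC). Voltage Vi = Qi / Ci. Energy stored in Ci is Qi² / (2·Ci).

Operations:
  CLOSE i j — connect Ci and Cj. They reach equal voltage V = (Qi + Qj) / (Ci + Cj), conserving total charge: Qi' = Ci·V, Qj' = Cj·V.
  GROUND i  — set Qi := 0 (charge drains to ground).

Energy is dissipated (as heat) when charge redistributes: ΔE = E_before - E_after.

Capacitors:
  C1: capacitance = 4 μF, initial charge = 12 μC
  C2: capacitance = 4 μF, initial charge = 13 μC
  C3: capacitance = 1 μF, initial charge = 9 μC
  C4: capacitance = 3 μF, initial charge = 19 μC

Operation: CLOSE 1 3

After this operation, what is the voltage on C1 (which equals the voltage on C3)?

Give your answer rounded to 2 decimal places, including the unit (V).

Initial: C1(4μF, Q=12μC, V=3.00V), C2(4μF, Q=13μC, V=3.25V), C3(1μF, Q=9μC, V=9.00V), C4(3μF, Q=19μC, V=6.33V)
Op 1: CLOSE 1-3: Q_total=21.00, C_total=5.00, V=4.20; Q1=16.80, Q3=4.20; dissipated=14.400

Answer: 4.20 V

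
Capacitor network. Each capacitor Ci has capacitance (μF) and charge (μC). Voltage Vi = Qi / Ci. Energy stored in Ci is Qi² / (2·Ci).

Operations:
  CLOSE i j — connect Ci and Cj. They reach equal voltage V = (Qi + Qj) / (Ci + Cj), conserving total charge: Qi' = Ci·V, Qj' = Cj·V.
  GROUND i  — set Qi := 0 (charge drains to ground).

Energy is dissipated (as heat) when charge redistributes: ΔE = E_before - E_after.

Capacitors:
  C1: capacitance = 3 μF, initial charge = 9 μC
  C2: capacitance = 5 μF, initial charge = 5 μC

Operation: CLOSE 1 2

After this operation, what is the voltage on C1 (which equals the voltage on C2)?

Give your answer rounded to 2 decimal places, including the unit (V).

Initial: C1(3μF, Q=9μC, V=3.00V), C2(5μF, Q=5μC, V=1.00V)
Op 1: CLOSE 1-2: Q_total=14.00, C_total=8.00, V=1.75; Q1=5.25, Q2=8.75; dissipated=3.750

Answer: 1.75 V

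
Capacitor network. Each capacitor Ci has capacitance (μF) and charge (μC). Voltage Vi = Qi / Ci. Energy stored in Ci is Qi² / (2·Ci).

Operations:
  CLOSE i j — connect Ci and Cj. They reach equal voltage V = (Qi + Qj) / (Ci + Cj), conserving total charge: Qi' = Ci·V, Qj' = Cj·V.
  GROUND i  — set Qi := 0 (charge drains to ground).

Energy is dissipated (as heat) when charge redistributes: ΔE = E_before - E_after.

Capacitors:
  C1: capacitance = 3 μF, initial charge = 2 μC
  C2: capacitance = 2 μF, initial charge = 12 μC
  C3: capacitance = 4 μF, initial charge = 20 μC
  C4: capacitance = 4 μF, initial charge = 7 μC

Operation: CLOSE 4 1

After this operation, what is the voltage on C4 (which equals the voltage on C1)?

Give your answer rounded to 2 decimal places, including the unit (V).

Initial: C1(3μF, Q=2μC, V=0.67V), C2(2μF, Q=12μC, V=6.00V), C3(4μF, Q=20μC, V=5.00V), C4(4μF, Q=7μC, V=1.75V)
Op 1: CLOSE 4-1: Q_total=9.00, C_total=7.00, V=1.29; Q4=5.14, Q1=3.86; dissipated=1.006

Answer: 1.29 V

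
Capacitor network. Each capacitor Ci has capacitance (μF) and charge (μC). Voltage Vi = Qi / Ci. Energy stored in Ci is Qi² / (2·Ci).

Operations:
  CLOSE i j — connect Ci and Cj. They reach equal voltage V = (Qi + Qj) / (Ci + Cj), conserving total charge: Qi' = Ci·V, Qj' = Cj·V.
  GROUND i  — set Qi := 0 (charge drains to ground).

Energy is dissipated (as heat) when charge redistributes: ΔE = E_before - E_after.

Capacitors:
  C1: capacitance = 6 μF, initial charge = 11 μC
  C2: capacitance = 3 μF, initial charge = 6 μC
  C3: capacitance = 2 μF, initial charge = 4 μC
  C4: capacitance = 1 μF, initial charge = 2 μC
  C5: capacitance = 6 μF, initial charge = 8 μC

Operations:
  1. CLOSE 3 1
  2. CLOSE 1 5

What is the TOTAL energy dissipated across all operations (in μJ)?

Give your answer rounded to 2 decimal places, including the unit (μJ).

Answer: 0.46 μJ

Derivation:
Initial: C1(6μF, Q=11μC, V=1.83V), C2(3μF, Q=6μC, V=2.00V), C3(2μF, Q=4μC, V=2.00V), C4(1μF, Q=2μC, V=2.00V), C5(6μF, Q=8μC, V=1.33V)
Op 1: CLOSE 3-1: Q_total=15.00, C_total=8.00, V=1.88; Q3=3.75, Q1=11.25; dissipated=0.021
Op 2: CLOSE 1-5: Q_total=19.25, C_total=12.00, V=1.60; Q1=9.62, Q5=9.62; dissipated=0.440
Total dissipated: 0.461 μJ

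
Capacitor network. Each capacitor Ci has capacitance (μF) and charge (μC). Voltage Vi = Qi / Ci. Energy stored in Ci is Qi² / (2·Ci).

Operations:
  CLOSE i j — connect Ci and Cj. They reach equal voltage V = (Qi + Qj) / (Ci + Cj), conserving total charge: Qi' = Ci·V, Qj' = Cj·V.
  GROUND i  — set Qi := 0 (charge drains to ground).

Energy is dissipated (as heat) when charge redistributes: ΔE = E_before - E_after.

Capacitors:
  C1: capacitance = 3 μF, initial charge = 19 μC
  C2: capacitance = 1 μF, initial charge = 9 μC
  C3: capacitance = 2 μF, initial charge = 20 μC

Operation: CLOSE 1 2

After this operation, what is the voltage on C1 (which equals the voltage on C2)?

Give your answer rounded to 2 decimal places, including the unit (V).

Answer: 7.00 V

Derivation:
Initial: C1(3μF, Q=19μC, V=6.33V), C2(1μF, Q=9μC, V=9.00V), C3(2μF, Q=20μC, V=10.00V)
Op 1: CLOSE 1-2: Q_total=28.00, C_total=4.00, V=7.00; Q1=21.00, Q2=7.00; dissipated=2.667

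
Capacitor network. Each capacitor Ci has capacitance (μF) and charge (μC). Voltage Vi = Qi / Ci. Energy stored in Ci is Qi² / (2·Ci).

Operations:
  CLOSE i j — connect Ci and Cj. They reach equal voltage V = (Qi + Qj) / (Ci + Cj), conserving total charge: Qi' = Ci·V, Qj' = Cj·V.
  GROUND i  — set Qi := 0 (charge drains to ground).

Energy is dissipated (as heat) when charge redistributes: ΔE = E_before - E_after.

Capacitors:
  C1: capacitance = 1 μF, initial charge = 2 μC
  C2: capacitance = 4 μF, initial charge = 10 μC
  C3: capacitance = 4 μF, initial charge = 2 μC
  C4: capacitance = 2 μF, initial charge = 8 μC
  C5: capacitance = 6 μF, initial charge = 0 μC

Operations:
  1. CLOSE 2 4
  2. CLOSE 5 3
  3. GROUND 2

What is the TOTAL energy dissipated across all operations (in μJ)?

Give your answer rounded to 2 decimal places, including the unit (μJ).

Initial: C1(1μF, Q=2μC, V=2.00V), C2(4μF, Q=10μC, V=2.50V), C3(4μF, Q=2μC, V=0.50V), C4(2μF, Q=8μC, V=4.00V), C5(6μF, Q=0μC, V=0.00V)
Op 1: CLOSE 2-4: Q_total=18.00, C_total=6.00, V=3.00; Q2=12.00, Q4=6.00; dissipated=1.500
Op 2: CLOSE 5-3: Q_total=2.00, C_total=10.00, V=0.20; Q5=1.20, Q3=0.80; dissipated=0.300
Op 3: GROUND 2: Q2=0; energy lost=18.000
Total dissipated: 19.800 μJ

Answer: 19.80 μJ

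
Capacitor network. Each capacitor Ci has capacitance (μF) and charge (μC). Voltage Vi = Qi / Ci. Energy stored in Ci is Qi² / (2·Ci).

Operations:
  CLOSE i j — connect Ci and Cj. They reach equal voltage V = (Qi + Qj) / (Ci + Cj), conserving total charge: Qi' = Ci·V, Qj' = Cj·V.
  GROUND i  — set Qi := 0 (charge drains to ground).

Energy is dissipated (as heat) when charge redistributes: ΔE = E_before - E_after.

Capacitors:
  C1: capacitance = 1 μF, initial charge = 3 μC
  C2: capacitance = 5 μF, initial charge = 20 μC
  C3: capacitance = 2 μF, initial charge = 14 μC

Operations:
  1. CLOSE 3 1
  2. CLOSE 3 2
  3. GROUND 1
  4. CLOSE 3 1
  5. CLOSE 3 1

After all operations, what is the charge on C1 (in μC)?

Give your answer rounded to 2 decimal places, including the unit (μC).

Initial: C1(1μF, Q=3μC, V=3.00V), C2(5μF, Q=20μC, V=4.00V), C3(2μF, Q=14μC, V=7.00V)
Op 1: CLOSE 3-1: Q_total=17.00, C_total=3.00, V=5.67; Q3=11.33, Q1=5.67; dissipated=5.333
Op 2: CLOSE 3-2: Q_total=31.33, C_total=7.00, V=4.48; Q3=8.95, Q2=22.38; dissipated=1.984
Op 3: GROUND 1: Q1=0; energy lost=16.056
Op 4: CLOSE 3-1: Q_total=8.95, C_total=3.00, V=2.98; Q3=5.97, Q1=2.98; dissipated=6.679
Op 5: CLOSE 3-1: Q_total=8.95, C_total=3.00, V=2.98; Q3=5.97, Q1=2.98; dissipated=0.000
Final charges: Q1=2.98, Q2=22.38, Q3=5.97

Answer: 2.98 μC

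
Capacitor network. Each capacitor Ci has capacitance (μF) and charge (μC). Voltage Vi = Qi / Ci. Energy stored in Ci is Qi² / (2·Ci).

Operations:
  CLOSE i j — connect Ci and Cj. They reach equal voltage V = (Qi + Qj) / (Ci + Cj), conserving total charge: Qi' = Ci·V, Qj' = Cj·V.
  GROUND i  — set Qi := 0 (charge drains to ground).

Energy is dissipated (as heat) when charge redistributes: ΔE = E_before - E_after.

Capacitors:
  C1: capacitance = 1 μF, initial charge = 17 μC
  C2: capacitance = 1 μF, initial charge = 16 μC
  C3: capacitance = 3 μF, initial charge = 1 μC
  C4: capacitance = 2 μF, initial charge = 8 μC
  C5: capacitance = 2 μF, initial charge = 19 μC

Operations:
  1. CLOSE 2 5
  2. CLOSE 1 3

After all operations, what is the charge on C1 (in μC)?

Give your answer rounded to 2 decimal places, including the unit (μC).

Answer: 4.50 μC

Derivation:
Initial: C1(1μF, Q=17μC, V=17.00V), C2(1μF, Q=16μC, V=16.00V), C3(3μF, Q=1μC, V=0.33V), C4(2μF, Q=8μC, V=4.00V), C5(2μF, Q=19μC, V=9.50V)
Op 1: CLOSE 2-5: Q_total=35.00, C_total=3.00, V=11.67; Q2=11.67, Q5=23.33; dissipated=14.083
Op 2: CLOSE 1-3: Q_total=18.00, C_total=4.00, V=4.50; Q1=4.50, Q3=13.50; dissipated=104.167
Final charges: Q1=4.50, Q2=11.67, Q3=13.50, Q4=8.00, Q5=23.33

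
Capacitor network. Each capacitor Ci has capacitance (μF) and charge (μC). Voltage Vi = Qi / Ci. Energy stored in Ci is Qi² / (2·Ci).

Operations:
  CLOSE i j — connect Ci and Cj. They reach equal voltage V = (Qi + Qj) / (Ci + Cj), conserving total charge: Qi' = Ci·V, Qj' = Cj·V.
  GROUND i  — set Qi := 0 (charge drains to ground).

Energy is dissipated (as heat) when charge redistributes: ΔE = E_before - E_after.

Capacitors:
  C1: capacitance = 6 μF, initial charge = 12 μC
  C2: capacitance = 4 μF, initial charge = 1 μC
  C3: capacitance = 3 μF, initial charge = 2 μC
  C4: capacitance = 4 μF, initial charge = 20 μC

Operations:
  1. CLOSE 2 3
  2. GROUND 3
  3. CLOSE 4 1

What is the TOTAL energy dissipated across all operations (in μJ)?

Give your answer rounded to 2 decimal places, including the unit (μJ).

Initial: C1(6μF, Q=12μC, V=2.00V), C2(4μF, Q=1μC, V=0.25V), C3(3μF, Q=2μC, V=0.67V), C4(4μF, Q=20μC, V=5.00V)
Op 1: CLOSE 2-3: Q_total=3.00, C_total=7.00, V=0.43; Q2=1.71, Q3=1.29; dissipated=0.149
Op 2: GROUND 3: Q3=0; energy lost=0.276
Op 3: CLOSE 4-1: Q_total=32.00, C_total=10.00, V=3.20; Q4=12.80, Q1=19.20; dissipated=10.800
Total dissipated: 11.224 μJ

Answer: 11.22 μJ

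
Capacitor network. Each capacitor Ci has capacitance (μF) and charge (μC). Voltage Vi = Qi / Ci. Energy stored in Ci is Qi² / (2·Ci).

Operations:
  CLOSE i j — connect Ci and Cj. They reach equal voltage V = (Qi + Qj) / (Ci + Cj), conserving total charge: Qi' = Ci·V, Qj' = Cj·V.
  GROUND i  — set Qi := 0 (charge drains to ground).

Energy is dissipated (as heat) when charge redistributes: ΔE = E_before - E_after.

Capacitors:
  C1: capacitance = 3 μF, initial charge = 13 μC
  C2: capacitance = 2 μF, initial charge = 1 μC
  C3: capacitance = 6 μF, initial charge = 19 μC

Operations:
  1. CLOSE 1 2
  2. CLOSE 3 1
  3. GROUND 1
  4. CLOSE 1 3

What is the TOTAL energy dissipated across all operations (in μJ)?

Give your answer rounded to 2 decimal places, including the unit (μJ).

Initial: C1(3μF, Q=13μC, V=4.33V), C2(2μF, Q=1μC, V=0.50V), C3(6μF, Q=19μC, V=3.17V)
Op 1: CLOSE 1-2: Q_total=14.00, C_total=5.00, V=2.80; Q1=8.40, Q2=5.60; dissipated=8.817
Op 2: CLOSE 3-1: Q_total=27.40, C_total=9.00, V=3.04; Q3=18.27, Q1=9.13; dissipated=0.134
Op 3: GROUND 1: Q1=0; energy lost=13.903
Op 4: CLOSE 1-3: Q_total=18.27, C_total=9.00, V=2.03; Q1=6.09, Q3=12.18; dissipated=9.269
Total dissipated: 32.123 μJ

Answer: 32.12 μJ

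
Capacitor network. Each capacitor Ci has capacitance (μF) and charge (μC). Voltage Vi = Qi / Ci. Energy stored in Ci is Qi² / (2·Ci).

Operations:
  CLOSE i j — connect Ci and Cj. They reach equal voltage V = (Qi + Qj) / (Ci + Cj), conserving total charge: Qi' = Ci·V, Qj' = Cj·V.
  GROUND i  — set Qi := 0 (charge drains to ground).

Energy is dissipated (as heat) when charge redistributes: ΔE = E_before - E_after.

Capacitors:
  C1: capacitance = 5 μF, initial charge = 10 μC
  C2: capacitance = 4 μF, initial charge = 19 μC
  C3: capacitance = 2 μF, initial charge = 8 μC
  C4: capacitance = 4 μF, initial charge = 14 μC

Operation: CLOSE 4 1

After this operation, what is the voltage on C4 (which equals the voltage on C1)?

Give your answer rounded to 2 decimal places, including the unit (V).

Answer: 2.67 V

Derivation:
Initial: C1(5μF, Q=10μC, V=2.00V), C2(4μF, Q=19μC, V=4.75V), C3(2μF, Q=8μC, V=4.00V), C4(4μF, Q=14μC, V=3.50V)
Op 1: CLOSE 4-1: Q_total=24.00, C_total=9.00, V=2.67; Q4=10.67, Q1=13.33; dissipated=2.500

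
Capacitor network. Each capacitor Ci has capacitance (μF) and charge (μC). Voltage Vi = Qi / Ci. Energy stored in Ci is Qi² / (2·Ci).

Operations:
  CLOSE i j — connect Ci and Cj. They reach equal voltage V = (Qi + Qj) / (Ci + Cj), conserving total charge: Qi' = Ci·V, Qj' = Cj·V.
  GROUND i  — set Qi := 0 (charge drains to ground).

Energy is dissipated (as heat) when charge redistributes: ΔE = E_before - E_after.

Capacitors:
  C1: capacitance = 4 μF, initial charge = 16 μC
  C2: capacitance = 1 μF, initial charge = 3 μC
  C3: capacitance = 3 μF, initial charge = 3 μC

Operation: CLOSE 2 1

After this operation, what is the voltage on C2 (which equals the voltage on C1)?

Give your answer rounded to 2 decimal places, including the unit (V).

Initial: C1(4μF, Q=16μC, V=4.00V), C2(1μF, Q=3μC, V=3.00V), C3(3μF, Q=3μC, V=1.00V)
Op 1: CLOSE 2-1: Q_total=19.00, C_total=5.00, V=3.80; Q2=3.80, Q1=15.20; dissipated=0.400

Answer: 3.80 V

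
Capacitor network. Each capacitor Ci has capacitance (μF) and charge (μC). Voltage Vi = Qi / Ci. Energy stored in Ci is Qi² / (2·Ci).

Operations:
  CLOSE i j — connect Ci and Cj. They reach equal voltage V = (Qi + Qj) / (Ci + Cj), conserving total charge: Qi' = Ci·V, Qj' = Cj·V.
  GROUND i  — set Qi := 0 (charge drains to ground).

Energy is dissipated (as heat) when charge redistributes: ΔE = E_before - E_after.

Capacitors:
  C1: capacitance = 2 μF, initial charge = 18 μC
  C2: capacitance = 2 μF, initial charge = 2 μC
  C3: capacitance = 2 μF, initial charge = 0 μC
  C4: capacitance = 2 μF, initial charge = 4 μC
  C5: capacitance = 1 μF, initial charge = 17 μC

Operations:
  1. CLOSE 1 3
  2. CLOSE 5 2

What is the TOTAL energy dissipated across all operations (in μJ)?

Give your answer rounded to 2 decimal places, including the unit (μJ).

Initial: C1(2μF, Q=18μC, V=9.00V), C2(2μF, Q=2μC, V=1.00V), C3(2μF, Q=0μC, V=0.00V), C4(2μF, Q=4μC, V=2.00V), C5(1μF, Q=17μC, V=17.00V)
Op 1: CLOSE 1-3: Q_total=18.00, C_total=4.00, V=4.50; Q1=9.00, Q3=9.00; dissipated=40.500
Op 2: CLOSE 5-2: Q_total=19.00, C_total=3.00, V=6.33; Q5=6.33, Q2=12.67; dissipated=85.333
Total dissipated: 125.833 μJ

Answer: 125.83 μJ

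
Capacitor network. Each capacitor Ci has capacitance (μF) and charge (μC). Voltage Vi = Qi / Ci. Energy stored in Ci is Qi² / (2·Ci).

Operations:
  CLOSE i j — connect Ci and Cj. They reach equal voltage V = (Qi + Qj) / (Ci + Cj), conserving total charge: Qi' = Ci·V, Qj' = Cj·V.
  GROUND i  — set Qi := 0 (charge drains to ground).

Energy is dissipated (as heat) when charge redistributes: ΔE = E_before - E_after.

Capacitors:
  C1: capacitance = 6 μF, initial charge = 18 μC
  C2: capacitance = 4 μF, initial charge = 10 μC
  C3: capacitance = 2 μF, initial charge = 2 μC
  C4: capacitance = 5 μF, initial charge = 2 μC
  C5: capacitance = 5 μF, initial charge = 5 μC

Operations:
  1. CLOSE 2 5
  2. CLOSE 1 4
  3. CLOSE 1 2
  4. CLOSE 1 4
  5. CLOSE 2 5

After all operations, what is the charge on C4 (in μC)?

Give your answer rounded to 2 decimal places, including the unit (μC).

Answer: 8.93 μC

Derivation:
Initial: C1(6μF, Q=18μC, V=3.00V), C2(4μF, Q=10μC, V=2.50V), C3(2μF, Q=2μC, V=1.00V), C4(5μF, Q=2μC, V=0.40V), C5(5μF, Q=5μC, V=1.00V)
Op 1: CLOSE 2-5: Q_total=15.00, C_total=9.00, V=1.67; Q2=6.67, Q5=8.33; dissipated=2.500
Op 2: CLOSE 1-4: Q_total=20.00, C_total=11.00, V=1.82; Q1=10.91, Q4=9.09; dissipated=9.218
Op 3: CLOSE 1-2: Q_total=17.58, C_total=10.00, V=1.76; Q1=10.55, Q2=7.03; dissipated=0.028
Op 4: CLOSE 1-4: Q_total=19.64, C_total=11.00, V=1.79; Q1=10.71, Q4=8.93; dissipated=0.005
Op 5: CLOSE 2-5: Q_total=15.36, C_total=9.00, V=1.71; Q2=6.83, Q5=8.54; dissipated=0.009
Final charges: Q1=10.71, Q2=6.83, Q3=2.00, Q4=8.93, Q5=8.54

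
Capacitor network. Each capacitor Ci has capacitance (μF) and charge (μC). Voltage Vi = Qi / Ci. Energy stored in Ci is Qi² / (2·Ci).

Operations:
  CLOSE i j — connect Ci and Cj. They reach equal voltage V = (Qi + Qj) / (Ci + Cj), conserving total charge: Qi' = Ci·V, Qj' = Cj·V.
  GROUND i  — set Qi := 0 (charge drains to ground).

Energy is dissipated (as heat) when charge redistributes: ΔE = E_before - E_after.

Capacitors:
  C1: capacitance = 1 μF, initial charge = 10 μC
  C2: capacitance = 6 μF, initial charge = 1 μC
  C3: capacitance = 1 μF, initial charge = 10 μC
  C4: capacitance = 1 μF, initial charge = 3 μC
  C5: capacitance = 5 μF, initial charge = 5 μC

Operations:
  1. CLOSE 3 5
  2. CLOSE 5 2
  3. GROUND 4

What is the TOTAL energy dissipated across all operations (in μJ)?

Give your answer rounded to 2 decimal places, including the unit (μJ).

Answer: 45.67 μJ

Derivation:
Initial: C1(1μF, Q=10μC, V=10.00V), C2(6μF, Q=1μC, V=0.17V), C3(1μF, Q=10μC, V=10.00V), C4(1μF, Q=3μC, V=3.00V), C5(5μF, Q=5μC, V=1.00V)
Op 1: CLOSE 3-5: Q_total=15.00, C_total=6.00, V=2.50; Q3=2.50, Q5=12.50; dissipated=33.750
Op 2: CLOSE 5-2: Q_total=13.50, C_total=11.00, V=1.23; Q5=6.14, Q2=7.36; dissipated=7.424
Op 3: GROUND 4: Q4=0; energy lost=4.500
Total dissipated: 45.674 μJ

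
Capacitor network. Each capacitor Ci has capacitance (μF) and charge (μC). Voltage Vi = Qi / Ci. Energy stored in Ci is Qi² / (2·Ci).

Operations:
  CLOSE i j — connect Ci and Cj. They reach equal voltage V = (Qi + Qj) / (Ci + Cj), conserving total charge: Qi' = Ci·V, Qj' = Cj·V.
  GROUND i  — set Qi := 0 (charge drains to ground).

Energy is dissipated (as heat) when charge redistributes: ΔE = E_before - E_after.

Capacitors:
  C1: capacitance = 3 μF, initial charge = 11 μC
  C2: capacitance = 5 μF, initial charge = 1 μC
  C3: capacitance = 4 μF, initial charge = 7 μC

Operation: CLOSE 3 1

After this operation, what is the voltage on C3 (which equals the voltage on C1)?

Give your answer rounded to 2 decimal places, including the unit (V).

Answer: 2.57 V

Derivation:
Initial: C1(3μF, Q=11μC, V=3.67V), C2(5μF, Q=1μC, V=0.20V), C3(4μF, Q=7μC, V=1.75V)
Op 1: CLOSE 3-1: Q_total=18.00, C_total=7.00, V=2.57; Q3=10.29, Q1=7.71; dissipated=3.149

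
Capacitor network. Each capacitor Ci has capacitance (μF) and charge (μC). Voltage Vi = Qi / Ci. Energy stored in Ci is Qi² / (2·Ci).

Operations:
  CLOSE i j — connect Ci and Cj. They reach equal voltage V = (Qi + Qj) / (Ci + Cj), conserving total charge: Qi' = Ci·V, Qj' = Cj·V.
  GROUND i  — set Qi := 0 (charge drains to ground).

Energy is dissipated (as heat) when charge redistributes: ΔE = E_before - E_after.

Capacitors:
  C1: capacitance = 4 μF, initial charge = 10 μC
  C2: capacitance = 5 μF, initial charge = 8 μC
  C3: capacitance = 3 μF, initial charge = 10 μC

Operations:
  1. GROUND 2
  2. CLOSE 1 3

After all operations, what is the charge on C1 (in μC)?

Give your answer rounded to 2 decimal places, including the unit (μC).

Initial: C1(4μF, Q=10μC, V=2.50V), C2(5μF, Q=8μC, V=1.60V), C3(3μF, Q=10μC, V=3.33V)
Op 1: GROUND 2: Q2=0; energy lost=6.400
Op 2: CLOSE 1-3: Q_total=20.00, C_total=7.00, V=2.86; Q1=11.43, Q3=8.57; dissipated=0.595
Final charges: Q1=11.43, Q2=0.00, Q3=8.57

Answer: 11.43 μC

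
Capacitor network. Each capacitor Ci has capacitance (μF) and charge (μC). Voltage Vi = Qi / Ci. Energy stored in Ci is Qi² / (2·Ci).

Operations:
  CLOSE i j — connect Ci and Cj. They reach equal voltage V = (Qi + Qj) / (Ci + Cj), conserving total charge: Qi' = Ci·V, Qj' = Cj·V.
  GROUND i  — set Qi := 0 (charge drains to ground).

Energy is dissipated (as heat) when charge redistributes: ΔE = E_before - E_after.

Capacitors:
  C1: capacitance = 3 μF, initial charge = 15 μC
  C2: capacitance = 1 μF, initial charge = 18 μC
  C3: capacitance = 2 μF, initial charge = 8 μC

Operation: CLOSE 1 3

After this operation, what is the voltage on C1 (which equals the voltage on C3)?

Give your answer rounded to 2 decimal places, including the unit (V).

Answer: 4.60 V

Derivation:
Initial: C1(3μF, Q=15μC, V=5.00V), C2(1μF, Q=18μC, V=18.00V), C3(2μF, Q=8μC, V=4.00V)
Op 1: CLOSE 1-3: Q_total=23.00, C_total=5.00, V=4.60; Q1=13.80, Q3=9.20; dissipated=0.600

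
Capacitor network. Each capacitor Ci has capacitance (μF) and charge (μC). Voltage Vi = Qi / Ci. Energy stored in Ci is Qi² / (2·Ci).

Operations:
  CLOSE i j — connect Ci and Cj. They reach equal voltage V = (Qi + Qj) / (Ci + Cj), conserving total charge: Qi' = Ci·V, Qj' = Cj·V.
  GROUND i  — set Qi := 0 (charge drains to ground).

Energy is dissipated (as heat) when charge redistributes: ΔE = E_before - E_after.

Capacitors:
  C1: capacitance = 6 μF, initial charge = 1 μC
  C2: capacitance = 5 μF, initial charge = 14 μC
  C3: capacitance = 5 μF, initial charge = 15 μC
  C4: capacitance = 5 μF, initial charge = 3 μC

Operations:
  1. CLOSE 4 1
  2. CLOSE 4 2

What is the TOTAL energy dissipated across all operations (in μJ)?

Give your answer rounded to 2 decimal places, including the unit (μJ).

Initial: C1(6μF, Q=1μC, V=0.17V), C2(5μF, Q=14μC, V=2.80V), C3(5μF, Q=15μC, V=3.00V), C4(5μF, Q=3μC, V=0.60V)
Op 1: CLOSE 4-1: Q_total=4.00, C_total=11.00, V=0.36; Q4=1.82, Q1=2.18; dissipated=0.256
Op 2: CLOSE 4-2: Q_total=15.82, C_total=10.00, V=1.58; Q4=7.91, Q2=7.91; dissipated=7.420
Total dissipated: 7.676 μJ

Answer: 7.68 μJ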